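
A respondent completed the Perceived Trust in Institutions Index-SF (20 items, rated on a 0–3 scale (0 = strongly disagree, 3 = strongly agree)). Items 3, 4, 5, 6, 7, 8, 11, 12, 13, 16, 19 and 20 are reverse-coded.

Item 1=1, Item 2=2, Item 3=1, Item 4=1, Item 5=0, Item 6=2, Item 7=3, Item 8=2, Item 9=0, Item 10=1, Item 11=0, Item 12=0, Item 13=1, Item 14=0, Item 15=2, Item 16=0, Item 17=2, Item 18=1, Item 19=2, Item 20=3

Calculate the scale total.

Reverse-coded items use 3 − raw:
  item 3: 3 − 1 = 2
  item 4: 3 − 1 = 2
  item 5: 3 − 0 = 3
  item 6: 3 − 2 = 1
  item 7: 3 − 3 = 0
  item 8: 3 − 2 = 1
  item 11: 3 − 0 = 3
  item 12: 3 − 0 = 3
  item 13: 3 − 1 = 2
  item 16: 3 − 0 = 3
  item 19: 3 − 2 = 1
  item 20: 3 − 3 = 0
Scored items: 1, 2, 2, 2, 3, 1, 0, 1, 0, 1, 3, 3, 2, 0, 2, 3, 2, 1, 1, 0
Total = 1 + 2 + 2 + 2 + 3 + 1 + 0 + 1 + 0 + 1 + 3 + 3 + 2 + 0 + 2 + 3 + 2 + 1 + 1 + 0 = 30

30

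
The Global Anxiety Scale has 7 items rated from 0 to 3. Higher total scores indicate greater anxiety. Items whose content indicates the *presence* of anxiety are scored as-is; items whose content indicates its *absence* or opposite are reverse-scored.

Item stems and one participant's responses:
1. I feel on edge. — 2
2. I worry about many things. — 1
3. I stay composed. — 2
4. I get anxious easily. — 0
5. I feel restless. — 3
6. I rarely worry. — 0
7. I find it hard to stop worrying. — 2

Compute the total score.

Items 3, 6 describe the absence/opposite of anxiety → reverse-score.
reverse-coded value = 3 − response.
  item 1: 2
  item 2: 1
  item 3: 3 − 2 = 1
  item 4: 0
  item 5: 3
  item 6: 3 − 0 = 3
  item 7: 2
Total = 2 + 1 + 1 + 0 + 3 + 3 + 2 = 12

12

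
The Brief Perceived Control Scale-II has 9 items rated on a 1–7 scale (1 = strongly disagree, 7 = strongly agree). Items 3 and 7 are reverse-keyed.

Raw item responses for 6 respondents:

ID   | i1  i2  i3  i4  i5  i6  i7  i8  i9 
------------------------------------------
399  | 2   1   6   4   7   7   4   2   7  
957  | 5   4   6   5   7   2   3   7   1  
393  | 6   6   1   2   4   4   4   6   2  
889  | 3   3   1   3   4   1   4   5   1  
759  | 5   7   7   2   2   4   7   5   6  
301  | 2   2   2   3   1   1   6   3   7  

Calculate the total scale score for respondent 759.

33

Respondent 759 raw: 5, 7, 7, 2, 2, 4, 7, 5, 6.
Reverse-coded (on a 1–7 scale, reversed = 8 − raw):
  item 1: 5
  item 2: 7
  item 3: 8 − 7 = 1
  item 4: 2
  item 5: 2
  item 6: 4
  item 7: 8 − 7 = 1
  item 8: 5
  item 9: 6
Sum = 5 + 7 + 1 + 2 + 2 + 4 + 1 + 5 + 6 = 33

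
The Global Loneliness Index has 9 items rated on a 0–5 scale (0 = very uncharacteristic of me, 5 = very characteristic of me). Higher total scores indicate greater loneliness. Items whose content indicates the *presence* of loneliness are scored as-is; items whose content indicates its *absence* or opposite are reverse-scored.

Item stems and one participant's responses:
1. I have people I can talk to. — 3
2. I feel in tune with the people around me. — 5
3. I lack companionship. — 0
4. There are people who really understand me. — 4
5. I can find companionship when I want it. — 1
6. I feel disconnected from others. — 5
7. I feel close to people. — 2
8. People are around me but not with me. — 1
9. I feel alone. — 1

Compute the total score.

17

Items 1, 2, 4, 5, 7 describe the absence/opposite of loneliness → reverse-score.
reversed = (0+5) − raw = 5 − raw.
  item 1: 5 − 3 = 2
  item 2: 5 − 5 = 0
  item 3: 0
  item 4: 5 − 4 = 1
  item 5: 5 − 1 = 4
  item 6: 5
  item 7: 5 − 2 = 3
  item 8: 1
  item 9: 1
Total = 2 + 0 + 0 + 1 + 4 + 5 + 3 + 1 + 1 = 17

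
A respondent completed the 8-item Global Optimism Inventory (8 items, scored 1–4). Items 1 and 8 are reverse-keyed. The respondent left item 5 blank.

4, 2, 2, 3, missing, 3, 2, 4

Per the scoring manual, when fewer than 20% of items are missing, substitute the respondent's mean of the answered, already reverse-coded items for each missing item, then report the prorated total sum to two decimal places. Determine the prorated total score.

Reverse-coded (on a 1–4 scale, reversed = 5 − raw):
  item 1: 5 − 4 = 1
  item 8: 5 − 4 = 1
Completed scored items (7 of 8): 1, 2, 2, 3, 3, 2, 1; sum = 14.
Person mean = 14 / 7 ≈ 2.0000
Prorated total = (14 / 7) × 8 = 16.00 (to 2 dp)

16.00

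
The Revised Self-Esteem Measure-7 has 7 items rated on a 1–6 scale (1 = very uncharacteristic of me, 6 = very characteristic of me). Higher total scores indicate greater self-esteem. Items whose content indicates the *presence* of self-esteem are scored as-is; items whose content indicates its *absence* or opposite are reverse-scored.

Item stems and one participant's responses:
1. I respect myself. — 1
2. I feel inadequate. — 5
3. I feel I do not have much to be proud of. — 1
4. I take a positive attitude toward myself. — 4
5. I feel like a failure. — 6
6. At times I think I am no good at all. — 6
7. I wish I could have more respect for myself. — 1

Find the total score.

21

Items 2, 3, 5, 6, 7 describe the absence/opposite of self-esteem → reverse-score.
reverse-coded value = 7 − response.
  item 1: 1
  item 2: 7 − 5 = 2
  item 3: 7 − 1 = 6
  item 4: 4
  item 5: 7 − 6 = 1
  item 6: 7 − 6 = 1
  item 7: 7 − 1 = 6
Total = 1 + 2 + 6 + 4 + 1 + 1 + 6 = 21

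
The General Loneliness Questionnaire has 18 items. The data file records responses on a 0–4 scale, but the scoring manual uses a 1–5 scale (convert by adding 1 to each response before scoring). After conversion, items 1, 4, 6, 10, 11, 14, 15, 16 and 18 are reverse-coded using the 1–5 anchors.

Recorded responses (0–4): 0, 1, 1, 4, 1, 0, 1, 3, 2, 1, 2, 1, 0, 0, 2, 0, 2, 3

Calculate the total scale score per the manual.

54

Convert to 1–5: 1, 2, 2, 5, 2, 1, 2, 4, 3, 2, 3, 2, 1, 1, 3, 1, 3, 4
Reverse-coded (reversed = (1+5) − raw = 6 − raw):
  item 1: 6 − 1 = 5
  item 4: 6 − 5 = 1
  item 6: 6 − 1 = 5
  item 10: 6 − 2 = 4
  item 11: 6 − 3 = 3
  item 14: 6 − 1 = 5
  item 15: 6 − 3 = 3
  item 16: 6 − 1 = 5
  item 18: 6 − 4 = 2
Scored: 5, 2, 2, 1, 2, 5, 2, 4, 3, 4, 3, 2, 1, 5, 3, 5, 3, 2
Total = 54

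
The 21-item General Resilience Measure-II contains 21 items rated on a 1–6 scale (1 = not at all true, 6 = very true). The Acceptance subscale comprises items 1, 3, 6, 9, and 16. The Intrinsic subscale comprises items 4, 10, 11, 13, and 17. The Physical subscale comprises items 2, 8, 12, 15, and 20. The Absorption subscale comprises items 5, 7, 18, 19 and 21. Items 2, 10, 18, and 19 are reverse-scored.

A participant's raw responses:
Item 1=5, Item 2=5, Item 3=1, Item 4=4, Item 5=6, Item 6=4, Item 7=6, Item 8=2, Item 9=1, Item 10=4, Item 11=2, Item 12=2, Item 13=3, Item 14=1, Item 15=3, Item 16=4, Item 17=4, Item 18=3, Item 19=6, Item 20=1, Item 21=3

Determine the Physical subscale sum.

10

Physical items: 2, 8, 12, 15, 20.
Of these, item 2 is reverse-scored; on a 1–6 scale, reversed = 7 − raw.
  item 2: 7 − 5 = 2
  item 8: 2
  item 12: 2
  item 15: 3
  item 20: 1
Sum = 2 + 2 + 2 + 3 + 1 = 10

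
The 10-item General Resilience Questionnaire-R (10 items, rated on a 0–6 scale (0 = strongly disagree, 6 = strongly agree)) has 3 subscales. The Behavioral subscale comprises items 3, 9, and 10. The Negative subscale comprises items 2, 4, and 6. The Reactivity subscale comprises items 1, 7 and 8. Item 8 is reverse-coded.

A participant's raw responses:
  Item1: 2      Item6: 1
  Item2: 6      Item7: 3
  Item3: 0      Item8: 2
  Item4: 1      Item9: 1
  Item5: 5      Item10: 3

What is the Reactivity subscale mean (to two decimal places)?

Reactivity items: 1, 7, 8.
Of these, item 8 is reverse-coded; reversed = (0+6) − raw = 6 − raw.
  item 1: 2
  item 7: 3
  item 8: 6 − 2 = 4
Sum = 2 + 3 + 4 = 9
Mean = 9 / 3 = 3.00

3.00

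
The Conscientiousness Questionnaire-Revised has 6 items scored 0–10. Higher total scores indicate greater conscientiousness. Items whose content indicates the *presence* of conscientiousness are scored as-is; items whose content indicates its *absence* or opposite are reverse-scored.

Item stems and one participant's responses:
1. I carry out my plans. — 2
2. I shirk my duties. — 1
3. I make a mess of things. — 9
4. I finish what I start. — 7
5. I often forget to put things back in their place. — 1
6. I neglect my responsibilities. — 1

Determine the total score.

37

Items 2, 3, 5, 6 describe the absence/opposite of conscientiousness → reverse-score.
on a 0–10 scale, reversed = 10 − raw.
  item 1: 2
  item 2: 10 − 1 = 9
  item 3: 10 − 9 = 1
  item 4: 7
  item 5: 10 − 1 = 9
  item 6: 10 − 1 = 9
Total = 2 + 9 + 1 + 7 + 9 + 9 = 37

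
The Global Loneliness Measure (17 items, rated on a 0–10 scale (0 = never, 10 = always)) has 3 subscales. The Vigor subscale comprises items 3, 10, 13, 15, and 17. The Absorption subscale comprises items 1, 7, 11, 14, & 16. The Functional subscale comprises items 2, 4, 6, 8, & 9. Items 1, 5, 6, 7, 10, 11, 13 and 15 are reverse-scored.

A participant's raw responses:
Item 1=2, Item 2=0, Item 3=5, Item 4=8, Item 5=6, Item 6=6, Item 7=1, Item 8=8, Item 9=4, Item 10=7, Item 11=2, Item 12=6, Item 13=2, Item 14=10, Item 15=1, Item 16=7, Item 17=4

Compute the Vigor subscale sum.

Vigor items: 3, 10, 13, 15, 17.
Of these, items 10, 13, & 15 are reverse-scored; on a 0–10 scale, reversed = 10 − raw.
  item 3: 5
  item 10: 10 − 7 = 3
  item 13: 10 − 2 = 8
  item 15: 10 − 1 = 9
  item 17: 4
Sum = 5 + 3 + 8 + 9 + 4 = 29

29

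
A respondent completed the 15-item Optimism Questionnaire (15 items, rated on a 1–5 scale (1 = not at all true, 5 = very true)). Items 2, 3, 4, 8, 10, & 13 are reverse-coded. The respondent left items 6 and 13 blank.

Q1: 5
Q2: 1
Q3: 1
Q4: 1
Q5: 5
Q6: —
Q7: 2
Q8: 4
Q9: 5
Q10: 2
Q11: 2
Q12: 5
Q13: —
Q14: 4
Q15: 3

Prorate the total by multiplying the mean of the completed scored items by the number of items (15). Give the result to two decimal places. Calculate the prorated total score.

60.00

Reverse-coded (on a 1–5 scale, reversed = 6 − raw):
  item 2: 6 − 1 = 5
  item 3: 6 − 1 = 5
  item 4: 6 − 1 = 5
  item 8: 6 − 4 = 2
  item 10: 6 − 2 = 4
Completed scored items (13 of 15): 5, 5, 5, 5, 5, 2, 2, 5, 4, 2, 5, 4, 3; sum = 52.
Person mean = 52 / 13 ≈ 4.0000
Prorated total = (52 / 13) × 15 = 60.00 (to 2 dp)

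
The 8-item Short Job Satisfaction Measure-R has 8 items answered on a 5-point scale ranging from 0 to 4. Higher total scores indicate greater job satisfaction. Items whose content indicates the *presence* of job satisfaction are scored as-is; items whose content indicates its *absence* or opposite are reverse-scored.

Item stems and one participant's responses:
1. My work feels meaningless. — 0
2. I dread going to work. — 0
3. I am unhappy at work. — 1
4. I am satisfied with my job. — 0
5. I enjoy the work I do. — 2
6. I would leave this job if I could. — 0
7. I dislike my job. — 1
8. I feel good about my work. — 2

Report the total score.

22

Items 1, 2, 3, 6, 7 describe the absence/opposite of job satisfaction → reverse-score.
reverse-coded value = 4 − response.
  item 1: 4 − 0 = 4
  item 2: 4 − 0 = 4
  item 3: 4 − 1 = 3
  item 4: 0
  item 5: 2
  item 6: 4 − 0 = 4
  item 7: 4 − 1 = 3
  item 8: 2
Total = 4 + 4 + 3 + 0 + 2 + 4 + 3 + 2 = 22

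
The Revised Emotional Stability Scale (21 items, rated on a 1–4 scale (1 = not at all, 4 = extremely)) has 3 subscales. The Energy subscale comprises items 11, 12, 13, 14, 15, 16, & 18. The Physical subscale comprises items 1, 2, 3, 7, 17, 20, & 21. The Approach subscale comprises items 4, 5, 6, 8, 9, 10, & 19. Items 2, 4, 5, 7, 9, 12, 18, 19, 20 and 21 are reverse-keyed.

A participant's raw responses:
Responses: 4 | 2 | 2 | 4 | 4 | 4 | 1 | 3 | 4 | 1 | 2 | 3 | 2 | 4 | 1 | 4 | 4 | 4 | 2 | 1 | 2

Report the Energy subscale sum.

Energy items: 11, 12, 13, 14, 15, 16, 18.
Of these, items 12 and 18 are reverse-keyed; on a 1–4 scale, reversed = 5 − raw.
  item 11: 2
  item 12: 5 − 3 = 2
  item 13: 2
  item 14: 4
  item 15: 1
  item 16: 4
  item 18: 5 − 4 = 1
Sum = 2 + 2 + 2 + 4 + 1 + 4 + 1 = 16

16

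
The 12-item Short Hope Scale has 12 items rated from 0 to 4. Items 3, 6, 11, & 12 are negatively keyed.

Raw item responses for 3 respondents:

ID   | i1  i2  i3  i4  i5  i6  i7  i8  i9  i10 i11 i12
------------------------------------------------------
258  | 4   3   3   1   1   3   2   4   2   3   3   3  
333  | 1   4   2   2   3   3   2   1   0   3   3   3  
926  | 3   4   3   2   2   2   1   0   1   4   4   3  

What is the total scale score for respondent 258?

Respondent 258 raw: 4, 3, 3, 1, 1, 3, 2, 4, 2, 3, 3, 3.
Reverse-coded (reverse-coded value = 4 − response):
  item 1: 4
  item 2: 3
  item 3: 4 − 3 = 1
  item 4: 1
  item 5: 1
  item 6: 4 − 3 = 1
  item 7: 2
  item 8: 4
  item 9: 2
  item 10: 3
  item 11: 4 − 3 = 1
  item 12: 4 − 3 = 1
Sum = 4 + 3 + 1 + 1 + 1 + 1 + 2 + 4 + 2 + 3 + 1 + 1 = 24

24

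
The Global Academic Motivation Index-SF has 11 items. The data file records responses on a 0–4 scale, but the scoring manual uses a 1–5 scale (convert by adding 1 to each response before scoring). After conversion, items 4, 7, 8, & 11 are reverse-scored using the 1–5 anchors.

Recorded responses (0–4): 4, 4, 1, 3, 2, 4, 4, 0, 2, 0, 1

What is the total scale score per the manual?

36

Convert to 1–5: 5, 5, 2, 4, 3, 5, 5, 1, 3, 1, 2
Reverse-coded (on a 1–5 scale, reversed = 6 − raw):
  item 4: 6 − 4 = 2
  item 7: 6 − 5 = 1
  item 8: 6 − 1 = 5
  item 11: 6 − 2 = 4
Scored: 5, 5, 2, 2, 3, 5, 1, 5, 3, 1, 4
Total = 36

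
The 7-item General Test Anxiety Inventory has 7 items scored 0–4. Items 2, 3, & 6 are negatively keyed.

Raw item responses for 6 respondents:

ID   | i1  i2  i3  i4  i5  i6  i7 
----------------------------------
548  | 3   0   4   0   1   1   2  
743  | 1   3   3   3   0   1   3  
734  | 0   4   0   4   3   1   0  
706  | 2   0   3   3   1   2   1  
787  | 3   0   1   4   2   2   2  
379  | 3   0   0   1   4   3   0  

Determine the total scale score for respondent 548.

Respondent 548 raw: 3, 0, 4, 0, 1, 1, 2.
Reverse-coded (on a 0–4 scale, reversed = 4 − raw):
  item 1: 3
  item 2: 4 − 0 = 4
  item 3: 4 − 4 = 0
  item 4: 0
  item 5: 1
  item 6: 4 − 1 = 3
  item 7: 2
Sum = 3 + 4 + 0 + 0 + 1 + 3 + 2 = 13

13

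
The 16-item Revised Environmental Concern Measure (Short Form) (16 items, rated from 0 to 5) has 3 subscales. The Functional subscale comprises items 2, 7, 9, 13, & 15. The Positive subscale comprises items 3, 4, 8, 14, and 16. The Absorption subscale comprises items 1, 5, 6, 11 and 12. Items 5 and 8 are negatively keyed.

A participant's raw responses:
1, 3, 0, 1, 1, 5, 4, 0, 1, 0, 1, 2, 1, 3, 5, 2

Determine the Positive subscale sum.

11

Positive items: 3, 4, 8, 14, 16.
Of these, item 8 is negatively keyed; on a 0–5 scale, reversed = 5 − raw.
  item 3: 0
  item 4: 1
  item 8: 5 − 0 = 5
  item 14: 3
  item 16: 2
Sum = 0 + 1 + 5 + 3 + 2 = 11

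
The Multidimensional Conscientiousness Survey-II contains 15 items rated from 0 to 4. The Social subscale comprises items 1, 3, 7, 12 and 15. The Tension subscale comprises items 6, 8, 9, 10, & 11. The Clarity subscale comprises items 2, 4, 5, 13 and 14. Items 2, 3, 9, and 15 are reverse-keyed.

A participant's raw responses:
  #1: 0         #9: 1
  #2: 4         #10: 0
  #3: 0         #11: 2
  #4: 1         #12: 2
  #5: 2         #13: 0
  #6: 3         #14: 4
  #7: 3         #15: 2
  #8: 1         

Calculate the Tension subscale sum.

9

Tension items: 6, 8, 9, 10, 11.
Of these, item 9 is reverse-keyed; on a 0–4 scale, reversed = 4 − raw.
  item 6: 3
  item 8: 1
  item 9: 4 − 1 = 3
  item 10: 0
  item 11: 2
Sum = 3 + 1 + 3 + 0 + 2 = 9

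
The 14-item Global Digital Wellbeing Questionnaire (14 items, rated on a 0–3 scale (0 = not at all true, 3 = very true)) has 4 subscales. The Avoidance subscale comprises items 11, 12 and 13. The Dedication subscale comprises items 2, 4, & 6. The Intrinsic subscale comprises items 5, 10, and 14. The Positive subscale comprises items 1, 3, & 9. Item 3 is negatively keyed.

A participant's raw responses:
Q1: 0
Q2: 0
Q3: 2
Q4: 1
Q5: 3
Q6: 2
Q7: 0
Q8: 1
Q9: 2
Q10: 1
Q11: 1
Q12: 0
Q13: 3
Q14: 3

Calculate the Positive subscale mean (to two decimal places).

Positive items: 1, 3, 9.
Of these, item 3 is negatively keyed; reversed = (0+3) − raw = 3 − raw.
  item 1: 0
  item 3: 3 − 2 = 1
  item 9: 2
Sum = 0 + 1 + 2 = 3
Mean = 3 / 3 = 1.00

1.00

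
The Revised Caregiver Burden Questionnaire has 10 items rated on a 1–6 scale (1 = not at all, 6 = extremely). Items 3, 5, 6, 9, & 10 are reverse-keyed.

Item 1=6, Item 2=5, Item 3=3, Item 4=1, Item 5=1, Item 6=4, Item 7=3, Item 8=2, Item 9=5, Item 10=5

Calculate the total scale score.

34

Apply reverse scoring (reversed = (1+6) − raw = 7 − raw):
  item 3: 7 − 3 = 4
  item 5: 7 − 1 = 6
  item 6: 7 − 4 = 3
  item 9: 7 − 5 = 2
  item 10: 7 − 5 = 2
Scored responses: 6, 5, 4, 1, 6, 3, 3, 2, 2, 2
Total = 6 + 5 + 4 + 1 + 6 + 3 + 3 + 2 + 2 + 2 = 34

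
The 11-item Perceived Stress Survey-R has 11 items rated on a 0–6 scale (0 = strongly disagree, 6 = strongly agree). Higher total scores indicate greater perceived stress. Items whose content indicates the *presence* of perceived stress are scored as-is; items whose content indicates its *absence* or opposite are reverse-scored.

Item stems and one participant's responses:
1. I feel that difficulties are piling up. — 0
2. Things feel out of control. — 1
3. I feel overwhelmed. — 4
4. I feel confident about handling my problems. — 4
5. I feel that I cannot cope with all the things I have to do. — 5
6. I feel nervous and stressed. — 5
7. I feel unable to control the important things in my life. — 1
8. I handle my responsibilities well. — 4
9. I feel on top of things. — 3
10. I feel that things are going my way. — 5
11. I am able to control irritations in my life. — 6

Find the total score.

Items 4, 8, 9, 10, 11 describe the absence/opposite of perceived stress → reverse-score.
reverse-coded value = 6 − response.
  item 1: 0
  item 2: 1
  item 3: 4
  item 4: 6 − 4 = 2
  item 5: 5
  item 6: 5
  item 7: 1
  item 8: 6 − 4 = 2
  item 9: 6 − 3 = 3
  item 10: 6 − 5 = 1
  item 11: 6 − 6 = 0
Total = 0 + 1 + 4 + 2 + 5 + 5 + 1 + 2 + 3 + 1 + 0 = 24

24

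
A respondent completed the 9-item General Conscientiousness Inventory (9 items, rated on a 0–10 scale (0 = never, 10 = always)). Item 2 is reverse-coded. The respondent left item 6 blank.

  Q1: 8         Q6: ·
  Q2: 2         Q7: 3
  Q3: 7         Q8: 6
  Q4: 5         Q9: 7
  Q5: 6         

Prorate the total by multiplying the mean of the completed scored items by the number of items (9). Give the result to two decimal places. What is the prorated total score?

Reverse-coded (on a 0–10 scale, reversed = 10 − raw):
  item 2: 10 − 2 = 8
Completed scored items (8 of 9): 8, 8, 7, 5, 6, 3, 6, 7; sum = 50.
Person mean = 50 / 8 ≈ 6.2500
Prorated total = (50 / 8) × 9 = 56.25 (to 2 dp)

56.25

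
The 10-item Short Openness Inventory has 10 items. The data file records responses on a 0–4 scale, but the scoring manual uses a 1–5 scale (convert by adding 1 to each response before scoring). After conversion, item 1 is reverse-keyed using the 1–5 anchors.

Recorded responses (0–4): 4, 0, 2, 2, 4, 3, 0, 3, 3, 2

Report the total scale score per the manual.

29

Convert to 1–5: 5, 1, 3, 3, 5, 4, 1, 4, 4, 3
Reverse-coded (reverse-coded value = 6 − response):
  item 1: 6 − 5 = 1
Scored: 1, 1, 3, 3, 5, 4, 1, 4, 4, 3
Total = 29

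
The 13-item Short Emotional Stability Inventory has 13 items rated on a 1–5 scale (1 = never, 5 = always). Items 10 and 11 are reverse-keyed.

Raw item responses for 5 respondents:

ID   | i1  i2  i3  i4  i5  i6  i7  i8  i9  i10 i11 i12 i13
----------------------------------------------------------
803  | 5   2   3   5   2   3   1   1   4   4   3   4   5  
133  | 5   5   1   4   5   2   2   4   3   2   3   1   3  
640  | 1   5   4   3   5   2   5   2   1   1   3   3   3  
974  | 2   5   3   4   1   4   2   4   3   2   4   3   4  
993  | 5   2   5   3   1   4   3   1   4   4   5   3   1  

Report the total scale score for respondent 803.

40

Respondent 803 raw: 5, 2, 3, 5, 2, 3, 1, 1, 4, 4, 3, 4, 5.
Reverse-coded (reversed = (1+5) − raw = 6 − raw):
  item 1: 5
  item 2: 2
  item 3: 3
  item 4: 5
  item 5: 2
  item 6: 3
  item 7: 1
  item 8: 1
  item 9: 4
  item 10: 6 − 4 = 2
  item 11: 6 − 3 = 3
  item 12: 4
  item 13: 5
Sum = 5 + 2 + 3 + 5 + 2 + 3 + 1 + 1 + 4 + 2 + 3 + 4 + 5 = 40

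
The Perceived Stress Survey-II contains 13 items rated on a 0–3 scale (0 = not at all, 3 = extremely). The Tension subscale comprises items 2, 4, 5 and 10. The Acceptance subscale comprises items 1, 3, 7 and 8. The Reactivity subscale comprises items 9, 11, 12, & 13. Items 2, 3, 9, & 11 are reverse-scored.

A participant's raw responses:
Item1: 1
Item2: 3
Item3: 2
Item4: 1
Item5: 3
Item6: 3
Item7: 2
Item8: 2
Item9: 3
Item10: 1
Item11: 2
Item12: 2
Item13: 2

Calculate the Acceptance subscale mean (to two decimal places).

Acceptance items: 1, 3, 7, 8.
Of these, item 3 is reverse-scored; reverse-coded value = 3 − response.
  item 1: 1
  item 3: 3 − 2 = 1
  item 7: 2
  item 8: 2
Sum = 1 + 1 + 2 + 2 = 6
Mean = 6 / 4 = 1.50

1.50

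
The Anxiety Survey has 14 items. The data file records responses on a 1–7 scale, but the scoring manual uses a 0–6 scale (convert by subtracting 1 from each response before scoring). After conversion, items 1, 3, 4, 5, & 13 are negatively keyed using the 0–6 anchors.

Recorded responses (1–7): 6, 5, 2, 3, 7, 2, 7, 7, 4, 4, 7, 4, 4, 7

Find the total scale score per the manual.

51

Convert to 0–6: 5, 4, 1, 2, 6, 1, 6, 6, 3, 3, 6, 3, 3, 6
Reverse-coded (on a 0–6 scale, reversed = 6 − raw):
  item 1: 6 − 5 = 1
  item 3: 6 − 1 = 5
  item 4: 6 − 2 = 4
  item 5: 6 − 6 = 0
  item 13: 6 − 3 = 3
Scored: 1, 4, 5, 4, 0, 1, 6, 6, 3, 3, 6, 3, 3, 6
Total = 51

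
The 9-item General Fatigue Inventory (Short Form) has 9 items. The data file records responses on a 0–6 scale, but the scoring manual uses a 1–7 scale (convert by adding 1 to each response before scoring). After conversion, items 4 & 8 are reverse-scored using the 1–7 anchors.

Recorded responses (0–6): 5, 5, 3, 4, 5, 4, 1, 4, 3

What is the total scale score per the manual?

Convert to 1–7: 6, 6, 4, 5, 6, 5, 2, 5, 4
Reverse-coded (reverse-coded value = 8 − response):
  item 4: 8 − 5 = 3
  item 8: 8 − 5 = 3
Scored: 6, 6, 4, 3, 6, 5, 2, 3, 4
Total = 39

39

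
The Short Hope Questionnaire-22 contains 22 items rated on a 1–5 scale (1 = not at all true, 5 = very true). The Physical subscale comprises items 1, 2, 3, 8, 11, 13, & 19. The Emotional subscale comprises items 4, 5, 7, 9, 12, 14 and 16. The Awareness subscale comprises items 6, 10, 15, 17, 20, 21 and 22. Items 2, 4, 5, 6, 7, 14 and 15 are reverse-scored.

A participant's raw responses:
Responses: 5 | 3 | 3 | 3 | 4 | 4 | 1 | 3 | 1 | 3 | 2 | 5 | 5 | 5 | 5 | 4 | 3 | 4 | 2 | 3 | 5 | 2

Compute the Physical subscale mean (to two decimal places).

Physical items: 1, 2, 3, 8, 11, 13, 19.
Of these, item 2 is reverse-scored; on a 1–5 scale, reversed = 6 − raw.
  item 1: 5
  item 2: 6 − 3 = 3
  item 3: 3
  item 8: 3
  item 11: 2
  item 13: 5
  item 19: 2
Sum = 5 + 3 + 3 + 3 + 2 + 5 + 2 = 23
Mean = 23 / 7 = 3.29

3.29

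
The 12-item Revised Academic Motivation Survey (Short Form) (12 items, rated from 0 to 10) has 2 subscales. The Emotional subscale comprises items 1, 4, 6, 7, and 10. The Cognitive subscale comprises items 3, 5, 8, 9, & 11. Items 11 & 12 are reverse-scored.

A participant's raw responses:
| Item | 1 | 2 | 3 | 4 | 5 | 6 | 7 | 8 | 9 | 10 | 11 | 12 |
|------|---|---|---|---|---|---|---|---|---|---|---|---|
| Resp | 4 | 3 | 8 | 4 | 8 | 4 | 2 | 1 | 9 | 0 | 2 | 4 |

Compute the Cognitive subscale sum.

Cognitive items: 3, 5, 8, 9, 11.
Of these, item 11 is reverse-scored; reversed = (0+10) − raw = 10 − raw.
  item 3: 8
  item 5: 8
  item 8: 1
  item 9: 9
  item 11: 10 − 2 = 8
Sum = 8 + 8 + 1 + 9 + 8 = 34

34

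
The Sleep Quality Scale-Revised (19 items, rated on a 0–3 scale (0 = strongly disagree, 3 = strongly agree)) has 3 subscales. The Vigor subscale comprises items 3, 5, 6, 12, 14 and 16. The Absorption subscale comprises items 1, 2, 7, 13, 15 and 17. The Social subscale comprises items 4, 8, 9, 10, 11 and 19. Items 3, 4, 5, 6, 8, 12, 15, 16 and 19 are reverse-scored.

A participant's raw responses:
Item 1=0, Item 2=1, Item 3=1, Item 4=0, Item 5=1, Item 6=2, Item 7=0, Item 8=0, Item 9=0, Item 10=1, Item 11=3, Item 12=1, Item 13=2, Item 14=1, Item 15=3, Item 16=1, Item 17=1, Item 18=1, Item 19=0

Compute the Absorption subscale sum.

Absorption items: 1, 2, 7, 13, 15, 17.
Of these, item 15 is reverse-scored; on a 0–3 scale, reversed = 3 − raw.
  item 1: 0
  item 2: 1
  item 7: 0
  item 13: 2
  item 15: 3 − 3 = 0
  item 17: 1
Sum = 0 + 1 + 0 + 2 + 0 + 1 = 4

4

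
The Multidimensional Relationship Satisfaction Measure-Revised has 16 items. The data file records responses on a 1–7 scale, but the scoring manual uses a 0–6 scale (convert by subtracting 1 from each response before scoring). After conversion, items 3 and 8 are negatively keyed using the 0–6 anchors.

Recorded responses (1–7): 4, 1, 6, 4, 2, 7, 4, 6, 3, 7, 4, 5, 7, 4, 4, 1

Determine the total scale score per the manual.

Convert to 0–6: 3, 0, 5, 3, 1, 6, 3, 5, 2, 6, 3, 4, 6, 3, 3, 0
Reverse-coded (on a 0–6 scale, reversed = 6 − raw):
  item 3: 6 − 5 = 1
  item 8: 6 − 5 = 1
Scored: 3, 0, 1, 3, 1, 6, 3, 1, 2, 6, 3, 4, 6, 3, 3, 0
Total = 45

45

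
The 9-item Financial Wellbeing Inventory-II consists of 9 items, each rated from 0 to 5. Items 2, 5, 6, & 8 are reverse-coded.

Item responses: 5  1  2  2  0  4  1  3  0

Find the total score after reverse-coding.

22

Reverse-coded items use 5 − raw:
  item 2: 5 − 1 = 4
  item 5: 5 − 0 = 5
  item 6: 5 − 4 = 1
  item 8: 5 − 3 = 2
Scored responses: 5, 4, 2, 2, 5, 1, 1, 2, 0
Total = 5 + 4 + 2 + 2 + 5 + 1 + 1 + 2 + 0 = 22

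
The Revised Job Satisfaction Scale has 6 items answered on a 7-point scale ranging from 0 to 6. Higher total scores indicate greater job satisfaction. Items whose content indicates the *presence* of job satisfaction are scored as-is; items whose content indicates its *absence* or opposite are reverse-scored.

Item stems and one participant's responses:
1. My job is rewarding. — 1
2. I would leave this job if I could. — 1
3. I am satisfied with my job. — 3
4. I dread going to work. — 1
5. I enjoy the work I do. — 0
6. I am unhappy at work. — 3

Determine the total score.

17

Items 2, 4, 6 describe the absence/opposite of job satisfaction → reverse-score.
on a 0–6 scale, reversed = 6 − raw.
  item 1: 1
  item 2: 6 − 1 = 5
  item 3: 3
  item 4: 6 − 1 = 5
  item 5: 0
  item 6: 6 − 3 = 3
Total = 1 + 5 + 3 + 5 + 0 + 3 = 17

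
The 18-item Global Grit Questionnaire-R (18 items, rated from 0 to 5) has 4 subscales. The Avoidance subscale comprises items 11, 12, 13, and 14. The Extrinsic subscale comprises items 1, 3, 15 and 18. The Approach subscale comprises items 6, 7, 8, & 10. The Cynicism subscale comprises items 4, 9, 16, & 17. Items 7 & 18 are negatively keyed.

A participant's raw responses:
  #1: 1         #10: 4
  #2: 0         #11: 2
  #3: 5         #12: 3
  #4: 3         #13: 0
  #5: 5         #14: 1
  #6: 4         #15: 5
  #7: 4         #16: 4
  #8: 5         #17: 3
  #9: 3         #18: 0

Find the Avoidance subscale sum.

6

Avoidance items: 11, 12, 13, 14.
  item 11: 2
  item 12: 3
  item 13: 0
  item 14: 1
Sum = 2 + 3 + 0 + 1 = 6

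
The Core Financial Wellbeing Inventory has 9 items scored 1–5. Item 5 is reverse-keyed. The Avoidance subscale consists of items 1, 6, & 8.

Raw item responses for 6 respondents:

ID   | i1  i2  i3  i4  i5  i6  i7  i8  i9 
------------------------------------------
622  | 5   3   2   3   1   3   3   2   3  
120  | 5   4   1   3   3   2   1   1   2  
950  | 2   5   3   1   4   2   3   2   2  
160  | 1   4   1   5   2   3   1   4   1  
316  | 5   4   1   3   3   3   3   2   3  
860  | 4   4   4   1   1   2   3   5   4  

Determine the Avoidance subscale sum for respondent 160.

8

Respondent 160 raw: 1, 4, 1, 5, 2, 3, 1, 4, 1.
Avoidance items: 1, 6, 8.
Reverse-coded (on a 1–5 scale, reversed = 6 − raw):
  item 1: 1
  item 6: 3
  item 8: 4
Sum = 1 + 3 + 4 = 8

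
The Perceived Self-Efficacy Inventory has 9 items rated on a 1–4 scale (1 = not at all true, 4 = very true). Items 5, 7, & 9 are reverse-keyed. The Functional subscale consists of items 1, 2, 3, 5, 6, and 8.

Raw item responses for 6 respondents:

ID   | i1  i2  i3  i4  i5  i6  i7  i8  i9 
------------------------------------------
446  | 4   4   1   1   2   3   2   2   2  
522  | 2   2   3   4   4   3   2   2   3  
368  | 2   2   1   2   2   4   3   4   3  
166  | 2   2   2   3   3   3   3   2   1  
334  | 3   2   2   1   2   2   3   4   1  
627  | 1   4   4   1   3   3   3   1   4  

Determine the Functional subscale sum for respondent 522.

13

Respondent 522 raw: 2, 2, 3, 4, 4, 3, 2, 2, 3.
Functional items: 1, 2, 3, 5, 6, 8.
Reverse-coded (on a 1–4 scale, reversed = 5 − raw):
  item 1: 2
  item 2: 2
  item 3: 3
  item 5: 5 − 4 = 1
  item 6: 3
  item 8: 2
Sum = 2 + 2 + 3 + 1 + 3 + 2 = 13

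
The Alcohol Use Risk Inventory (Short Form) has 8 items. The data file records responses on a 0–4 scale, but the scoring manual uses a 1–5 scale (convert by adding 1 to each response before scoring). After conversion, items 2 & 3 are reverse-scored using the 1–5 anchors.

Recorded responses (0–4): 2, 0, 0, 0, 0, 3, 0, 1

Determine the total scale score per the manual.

Convert to 1–5: 3, 1, 1, 1, 1, 4, 1, 2
Reverse-coded (reverse-coded value = 6 − response):
  item 2: 6 − 1 = 5
  item 3: 6 − 1 = 5
Scored: 3, 5, 5, 1, 1, 4, 1, 2
Total = 22

22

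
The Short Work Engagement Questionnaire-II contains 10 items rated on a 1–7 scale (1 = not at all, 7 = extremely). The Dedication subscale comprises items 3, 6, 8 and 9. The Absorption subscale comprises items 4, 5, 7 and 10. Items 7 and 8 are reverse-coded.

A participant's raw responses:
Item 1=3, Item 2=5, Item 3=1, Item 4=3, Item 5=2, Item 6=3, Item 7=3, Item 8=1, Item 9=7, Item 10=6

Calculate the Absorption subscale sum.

Absorption items: 4, 5, 7, 10.
Of these, item 7 is reverse-coded; on a 1–7 scale, reversed = 8 − raw.
  item 4: 3
  item 5: 2
  item 7: 8 − 3 = 5
  item 10: 6
Sum = 3 + 2 + 5 + 6 = 16

16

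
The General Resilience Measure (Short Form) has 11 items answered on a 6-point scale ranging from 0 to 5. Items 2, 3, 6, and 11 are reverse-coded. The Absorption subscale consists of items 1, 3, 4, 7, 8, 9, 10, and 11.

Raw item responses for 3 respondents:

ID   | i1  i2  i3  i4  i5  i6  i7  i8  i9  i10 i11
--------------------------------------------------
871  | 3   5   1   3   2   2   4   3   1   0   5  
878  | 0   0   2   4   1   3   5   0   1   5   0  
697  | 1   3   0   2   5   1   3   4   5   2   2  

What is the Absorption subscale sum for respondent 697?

25

Respondent 697 raw: 1, 3, 0, 2, 5, 1, 3, 4, 5, 2, 2.
Absorption items: 1, 3, 4, 7, 8, 9, 10, 11.
Reverse-coded (reversed = (0+5) − raw = 5 − raw):
  item 1: 1
  item 3: 5 − 0 = 5
  item 4: 2
  item 7: 3
  item 8: 4
  item 9: 5
  item 10: 2
  item 11: 5 − 2 = 3
Sum = 1 + 5 + 2 + 3 + 4 + 5 + 2 + 3 = 25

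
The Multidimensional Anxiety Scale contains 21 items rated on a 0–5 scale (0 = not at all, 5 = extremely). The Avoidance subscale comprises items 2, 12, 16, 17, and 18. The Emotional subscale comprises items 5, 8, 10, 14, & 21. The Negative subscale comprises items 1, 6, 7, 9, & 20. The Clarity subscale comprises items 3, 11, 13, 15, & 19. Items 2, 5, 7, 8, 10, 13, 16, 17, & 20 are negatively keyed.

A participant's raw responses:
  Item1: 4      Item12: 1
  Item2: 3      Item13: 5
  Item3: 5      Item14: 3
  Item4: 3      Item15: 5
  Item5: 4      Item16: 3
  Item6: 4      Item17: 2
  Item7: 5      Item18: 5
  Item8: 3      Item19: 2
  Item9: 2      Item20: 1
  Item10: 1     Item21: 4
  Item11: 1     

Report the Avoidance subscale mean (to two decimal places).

Avoidance items: 2, 12, 16, 17, 18.
Of these, items 2, 16 and 17 are negatively keyed; reversed = (0+5) − raw = 5 − raw.
  item 2: 5 − 3 = 2
  item 12: 1
  item 16: 5 − 3 = 2
  item 17: 5 − 2 = 3
  item 18: 5
Sum = 2 + 1 + 2 + 3 + 5 = 13
Mean = 13 / 5 = 2.60

2.60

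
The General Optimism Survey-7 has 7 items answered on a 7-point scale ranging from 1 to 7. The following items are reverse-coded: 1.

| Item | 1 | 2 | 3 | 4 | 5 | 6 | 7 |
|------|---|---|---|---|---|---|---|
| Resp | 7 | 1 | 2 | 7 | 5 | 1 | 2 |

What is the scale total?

Reversing item 1 with 8 − raw:
Total = (8−7) + 1 + 2 + 7 + 5 + 1 + 2
      = 1 + 1 + 2 + 7 + 5 + 1 + 2 = 19

19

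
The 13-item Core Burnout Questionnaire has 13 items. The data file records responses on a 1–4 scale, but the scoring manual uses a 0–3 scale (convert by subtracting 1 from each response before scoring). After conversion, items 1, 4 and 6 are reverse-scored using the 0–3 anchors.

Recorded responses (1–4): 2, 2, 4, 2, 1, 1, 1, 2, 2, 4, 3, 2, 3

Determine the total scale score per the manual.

Convert to 0–3: 1, 1, 3, 1, 0, 0, 0, 1, 1, 3, 2, 1, 2
Reverse-coded (reversed = (0+3) − raw = 3 − raw):
  item 1: 3 − 1 = 2
  item 4: 3 − 1 = 2
  item 6: 3 − 0 = 3
Scored: 2, 1, 3, 2, 0, 3, 0, 1, 1, 3, 2, 1, 2
Total = 21

21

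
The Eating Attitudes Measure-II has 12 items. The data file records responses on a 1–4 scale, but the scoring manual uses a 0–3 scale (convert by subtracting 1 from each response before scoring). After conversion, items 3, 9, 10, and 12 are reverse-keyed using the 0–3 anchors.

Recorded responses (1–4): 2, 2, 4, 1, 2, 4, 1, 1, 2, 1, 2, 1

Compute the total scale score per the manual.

Convert to 0–3: 1, 1, 3, 0, 1, 3, 0, 0, 1, 0, 1, 0
Reverse-coded (reversed = (0+3) − raw = 3 − raw):
  item 3: 3 − 3 = 0
  item 9: 3 − 1 = 2
  item 10: 3 − 0 = 3
  item 12: 3 − 0 = 3
Scored: 1, 1, 0, 0, 1, 3, 0, 0, 2, 3, 1, 3
Total = 15

15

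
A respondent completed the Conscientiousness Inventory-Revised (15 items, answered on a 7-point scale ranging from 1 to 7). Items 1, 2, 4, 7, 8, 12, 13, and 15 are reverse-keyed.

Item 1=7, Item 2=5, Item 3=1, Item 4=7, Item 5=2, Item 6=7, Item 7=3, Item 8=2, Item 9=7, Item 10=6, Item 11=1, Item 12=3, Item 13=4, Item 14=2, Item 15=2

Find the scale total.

57

Apply reverse scoring (reverse-coded value = 8 − response):
  item 1: 8 − 7 = 1
  item 2: 8 − 5 = 3
  item 4: 8 − 7 = 1
  item 7: 8 − 3 = 5
  item 8: 8 − 2 = 6
  item 12: 8 − 3 = 5
  item 13: 8 − 4 = 4
  item 15: 8 − 2 = 6
After reverse-coding: 1, 3, 1, 1, 2, 7, 5, 6, 7, 6, 1, 5, 4, 2, 6
Total = 1 + 3 + 1 + 1 + 2 + 7 + 5 + 6 + 7 + 6 + 1 + 5 + 4 + 2 + 6 = 57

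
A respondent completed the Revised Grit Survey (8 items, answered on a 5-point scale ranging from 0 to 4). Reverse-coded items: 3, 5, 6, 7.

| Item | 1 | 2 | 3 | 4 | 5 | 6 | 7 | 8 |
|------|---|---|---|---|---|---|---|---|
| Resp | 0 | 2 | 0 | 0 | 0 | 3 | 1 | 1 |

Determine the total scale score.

Reverse-coded items use 4 − raw:
  item 3: 4 − 0 = 4
  item 5: 4 − 0 = 4
  item 6: 4 − 3 = 1
  item 7: 4 − 1 = 3
Scored responses: 0, 2, 4, 0, 4, 1, 3, 1
Total = 0 + 2 + 4 + 0 + 4 + 1 + 3 + 1 = 15

15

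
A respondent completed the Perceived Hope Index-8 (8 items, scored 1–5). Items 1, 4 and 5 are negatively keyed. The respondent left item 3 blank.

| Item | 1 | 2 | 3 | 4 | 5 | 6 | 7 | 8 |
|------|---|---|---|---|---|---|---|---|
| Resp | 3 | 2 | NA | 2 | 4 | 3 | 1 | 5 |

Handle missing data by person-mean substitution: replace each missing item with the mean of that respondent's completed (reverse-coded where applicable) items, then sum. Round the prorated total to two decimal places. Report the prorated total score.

Reverse-coded (on a 1–5 scale, reversed = 6 − raw):
  item 1: 6 − 3 = 3
  item 4: 6 − 2 = 4
  item 5: 6 − 4 = 2
Completed scored items (7 of 8): 3, 2, 4, 2, 3, 1, 5; sum = 20.
Person mean = 20 / 7 ≈ 2.8571
Prorated total = (20 / 7) × 8 = 22.86 (to 2 dp)

22.86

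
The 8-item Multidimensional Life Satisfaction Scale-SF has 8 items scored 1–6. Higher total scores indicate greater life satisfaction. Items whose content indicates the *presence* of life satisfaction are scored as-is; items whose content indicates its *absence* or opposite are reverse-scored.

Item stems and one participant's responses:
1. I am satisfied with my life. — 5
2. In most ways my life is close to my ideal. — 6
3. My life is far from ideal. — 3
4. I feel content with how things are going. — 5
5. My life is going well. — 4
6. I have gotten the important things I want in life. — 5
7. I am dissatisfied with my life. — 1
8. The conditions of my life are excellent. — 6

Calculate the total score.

41

Items 3, 7 describe the absence/opposite of life satisfaction → reverse-score.
reverse-coded value = 7 − response.
  item 1: 5
  item 2: 6
  item 3: 7 − 3 = 4
  item 4: 5
  item 5: 4
  item 6: 5
  item 7: 7 − 1 = 6
  item 8: 6
Total = 5 + 6 + 4 + 5 + 4 + 5 + 6 + 6 = 41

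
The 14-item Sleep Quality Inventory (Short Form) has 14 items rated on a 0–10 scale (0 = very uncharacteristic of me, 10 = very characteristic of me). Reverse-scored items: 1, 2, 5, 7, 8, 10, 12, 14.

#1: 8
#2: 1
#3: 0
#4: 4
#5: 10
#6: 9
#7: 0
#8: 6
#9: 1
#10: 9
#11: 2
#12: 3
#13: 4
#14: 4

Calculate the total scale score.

59

Reversing items 1, 2, 5, 7, 8, 10, 12, & 14 with 10 − raw:
Total = (10−8) + (10−1) + 0 + 4 + (10−10) + 9 + (10−0) + (10−6) + 1 + (10−9) + 2 + (10−3) + 4 + (10−4)
      = 2 + 9 + 0 + 4 + 0 + 9 + 10 + 4 + 1 + 1 + 2 + 7 + 4 + 6 = 59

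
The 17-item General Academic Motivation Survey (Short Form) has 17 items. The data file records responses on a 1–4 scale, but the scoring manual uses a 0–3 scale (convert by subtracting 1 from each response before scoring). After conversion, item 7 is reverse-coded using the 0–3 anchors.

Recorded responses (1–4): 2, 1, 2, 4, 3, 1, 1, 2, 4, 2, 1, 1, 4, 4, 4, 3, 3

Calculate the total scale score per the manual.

Convert to 0–3: 1, 0, 1, 3, 2, 0, 0, 1, 3, 1, 0, 0, 3, 3, 3, 2, 2
Reverse-coded (reverse-coded value = 3 − response):
  item 7: 3 − 0 = 3
Scored: 1, 0, 1, 3, 2, 0, 3, 1, 3, 1, 0, 0, 3, 3, 3, 2, 2
Total = 28

28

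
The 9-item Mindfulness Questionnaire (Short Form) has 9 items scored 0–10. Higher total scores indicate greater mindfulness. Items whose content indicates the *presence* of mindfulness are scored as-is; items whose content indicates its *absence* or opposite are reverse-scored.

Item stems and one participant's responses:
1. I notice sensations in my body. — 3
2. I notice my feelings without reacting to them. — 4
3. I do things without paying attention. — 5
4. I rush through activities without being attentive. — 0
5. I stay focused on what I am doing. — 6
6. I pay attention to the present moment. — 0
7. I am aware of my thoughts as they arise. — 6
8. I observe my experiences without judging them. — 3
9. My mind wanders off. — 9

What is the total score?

38

Items 3, 4, 9 describe the absence/opposite of mindfulness → reverse-score.
on a 0–10 scale, reversed = 10 − raw.
  item 1: 3
  item 2: 4
  item 3: 10 − 5 = 5
  item 4: 10 − 0 = 10
  item 5: 6
  item 6: 0
  item 7: 6
  item 8: 3
  item 9: 10 − 9 = 1
Total = 3 + 4 + 5 + 10 + 6 + 0 + 6 + 3 + 1 = 38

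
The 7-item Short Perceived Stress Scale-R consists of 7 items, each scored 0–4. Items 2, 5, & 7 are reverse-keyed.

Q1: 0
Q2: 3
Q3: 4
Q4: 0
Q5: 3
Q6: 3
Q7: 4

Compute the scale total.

9

Reversing items 2, 5, & 7 with 4 − raw:
Total = 0 + (4−3) + 4 + 0 + (4−3) + 3 + (4−4)
      = 0 + 1 + 4 + 0 + 1 + 3 + 0 = 9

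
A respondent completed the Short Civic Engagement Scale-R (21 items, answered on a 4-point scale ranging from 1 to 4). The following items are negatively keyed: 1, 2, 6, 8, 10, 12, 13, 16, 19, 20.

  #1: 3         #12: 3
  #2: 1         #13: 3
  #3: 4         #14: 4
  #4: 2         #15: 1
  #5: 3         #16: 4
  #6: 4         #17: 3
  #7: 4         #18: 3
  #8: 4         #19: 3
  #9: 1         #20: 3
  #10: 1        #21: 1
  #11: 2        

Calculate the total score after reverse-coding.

Reversing items 1, 2, 6, 8, 10, 12, 13, 16, 19 and 20 with 5 − raw:
Total = (5−3) + (5−1) + 4 + 2 + 3 + (5−4) + 4 + (5−4) + 1 + (5−1) + 2 + (5−3) + (5−3) + 4 + 1 + (5−4) + 3 + 3 + (5−3) + (5−3) + 1
      = 2 + 4 + 4 + 2 + 3 + 1 + 4 + 1 + 1 + 4 + 2 + 2 + 2 + 4 + 1 + 1 + 3 + 3 + 2 + 2 + 1 = 49

49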